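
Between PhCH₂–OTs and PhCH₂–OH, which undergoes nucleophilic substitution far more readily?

PhCH₂–OTs

From PhCH₂–OH the departing group would be OH⁻ (pKₐ(H₂O) ≈ 15.7). Strong base; essentially never leaves without prior activation.
From PhCH₂–OTs the leaving group is OTs⁻ (pKₐ(p-CH₃C₆H₄SO₃H (TsOH)) ≈ -2.8). Resonance-delocalised arenesulfonate.
(In practice PhCH₂–OTs is made from PhCH₂–OH by treatment with TsCl / pyridine, converting the hydroxyl into a tosylate.)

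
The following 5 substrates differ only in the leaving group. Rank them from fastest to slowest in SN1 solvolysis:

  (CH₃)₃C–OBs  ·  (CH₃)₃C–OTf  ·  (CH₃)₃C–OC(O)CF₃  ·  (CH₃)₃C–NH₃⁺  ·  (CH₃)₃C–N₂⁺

With the same alkyl group throughout, only the leaving group differentiates the rates.
A good leaving group is a weak base: the lower the pKₐ of its conjugate acid, the more readily it departs.
(CH₃)₃C–N₂⁺ loses N₂: no meaningful conjugate acid; N₂ departs as an exceptionally stable neutral molecule
(CH₃)₃C–OTf loses OTf⁻: pKₐ(CF₃SO₃H (triflic acid)) ≈ -14
(CH₃)₃C–OBs loses OBs⁻: pKₐ(p-BrC₆H₄SO₃H) ≈ -2.8
(CH₃)₃C–OC(O)CF₃ loses CF₃COO⁻: pKₐ(CF₃COOH) ≈ 0.2
(CH₃)₃C–NH₃⁺ loses NH₃: pKₐ(NH₄⁺) ≈ 9.2

(CH₃)₃C–N₂⁺ > (CH₃)₃C–OTf > (CH₃)₃C–OBs > (CH₃)₃C–OC(O)CF₃ > (CH₃)₃C–NH₃⁺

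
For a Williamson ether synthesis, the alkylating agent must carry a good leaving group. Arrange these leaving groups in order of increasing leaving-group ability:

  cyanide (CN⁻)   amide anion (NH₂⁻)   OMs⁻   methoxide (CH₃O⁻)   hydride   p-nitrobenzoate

amide anion (NH₂⁻) < hydride < methoxide (CH₃O⁻) < cyanide (CN⁻) < p-nitrobenzoate < OMs⁻

The more stable X⁻ (or X) is on its own — i.e. the weaker a base it is — the better a leaving group it makes.
OMs⁻: pKₐ(CH₃SO₃H (MsOH)) ≈ -1.9
p-nitrobenzoate: pKₐ(p-nitrobenzoic acid) ≈ 3.4
cyanide (CN⁻): pKₐ(HCN) ≈ 9.2
methoxide (CH₃O⁻): pKₐ(CH₃OH) ≈ 15.5
hydride: pKₐ(H₂) ≈ 36
amide anion (NH₂⁻): pKₐ(NH₃) ≈ 38
Reversing gives the worst-to-best order requested.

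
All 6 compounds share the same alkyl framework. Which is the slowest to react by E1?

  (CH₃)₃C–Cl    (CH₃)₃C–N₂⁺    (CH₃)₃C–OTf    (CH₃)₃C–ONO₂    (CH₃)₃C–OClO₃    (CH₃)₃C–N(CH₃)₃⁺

Same R in every case — rank the leaving groups.
Rank by basicity of the departing species: weakest base leaves most easily.
(CH₃)₃C–N₂⁺ loses N₂: no meaningful conjugate acid; N₂ departs as an exceptionally stable neutral molecule
(CH₃)₃C–OTf loses OTf⁻: pKₐ(CF₃SO₃H (triflic acid)) ≈ -14
(CH₃)₃C–OClO₃ loses ClO₄⁻: pKₐ(HClO₄) ≈ -10
(CH₃)₃C–Cl loses Cl⁻: pKₐ(HCl) ≈ -7
(CH₃)₃C–ONO₂ loses NO₃⁻: pKₐ(HNO₃) ≈ -1.3
(CH₃)₃C–N(CH₃)₃⁺ loses NR'₃: pKₐ(R'₃NH⁺) ≈ 10.7

(CH₃)₃C–N(CH₃)₃⁺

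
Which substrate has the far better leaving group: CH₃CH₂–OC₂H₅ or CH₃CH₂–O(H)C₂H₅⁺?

From CH₃CH₂–OC₂H₅ the departing group would be CH₃CH₂O⁻ (pKₐ(CH₃CH₂OH) ≈ 16). Strong base; alkoxides do not leave unassisted.
From CH₃CH₂–O(H)C₂H₅⁺ the leaving group is R'OH (pKₐ(R'OH₂⁺) ≈ -2.4). Neutral; leaves from a protonated ether (an oxonium ion, R–O(H)R'⁺).
(In practice CH₃CH₂–O(H)C₂H₅⁺ is made from CH₃CH₂–OC₂H₅ by protonation with concentrated HBr, allowing neutral ethanol, rather than ethoxide, to depart.)

CH₃CH₂–O(H)C₂H₅⁺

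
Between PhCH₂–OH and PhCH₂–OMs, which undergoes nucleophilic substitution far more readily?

PhCH₂–OMs

From PhCH₂–OH the departing group would be OH⁻ (pKₐ(H₂O) ≈ 15.7). Strong base; essentially never leaves without prior activation.
From PhCH₂–OMs the leaving group is OMs⁻ (pKₐ(CH₃SO₃H (MsOH)) ≈ -1.9). Resonance-delocalised alkanesulfonate.
(In practice PhCH₂–OMs is made from PhCH₂–OH by treatment with MsCl / Et₃N, converting the hydroxyl into a mesylate.)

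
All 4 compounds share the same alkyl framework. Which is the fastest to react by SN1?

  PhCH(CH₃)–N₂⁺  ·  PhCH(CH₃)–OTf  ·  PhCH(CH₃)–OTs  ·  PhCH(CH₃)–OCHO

The skeletons are identical, so relative rate is governed entirely by leaving-group ability.
Leaving-group ability tracks the stability of the departed species; conjugate-acid pKₐ is the usual yardstick (lower pKₐ → better LG).
PhCH(CH₃)–N₂⁺ loses N₂: no meaningful conjugate acid; N₂ departs as an exceptionally stable neutral molecule
PhCH(CH₃)–OTf loses OTf⁻: pKₐ(CF₃SO₃H (triflic acid)) ≈ -14
PhCH(CH₃)–OTs loses OTs⁻: pKₐ(p-CH₃C₆H₄SO₃H (TsOH)) ≈ -2.8
PhCH(CH₃)–OCHO loses HCOO⁻: pKₐ(HCOOH) ≈ 3.8

PhCH(CH₃)–N₂⁺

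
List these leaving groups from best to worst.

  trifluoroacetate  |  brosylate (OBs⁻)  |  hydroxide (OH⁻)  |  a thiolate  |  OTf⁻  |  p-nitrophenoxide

OTf⁻ > brosylate (OBs⁻) > trifluoroacetate > p-nitrophenoxide > a thiolate > hydroxide (OH⁻)

The more stable X⁻ (or X) is on its own — i.e. the weaker a base it is — the better a leaving group it makes.
OTf⁻: pKₐ(CF₃SO₃H (triflic acid)) ≈ -14
brosylate (OBs⁻): pKₐ(p-BrC₆H₄SO₃H) ≈ -2.8
trifluoroacetate: pKₐ(CF₃COOH) ≈ 0.2 — strongly electron-withdrawing CF₃ stabilises the carboxylate
p-nitrophenoxide: pKₐ(p-nitrophenol) ≈ 7.2 — nitro group delocalises the charge; the classic chromogenic LG
a thiolate: pKₐ(RSH (a thiol)) ≈ 10.5
hydroxide (OH⁻): pKₐ(H₂O) ≈ 15.7 — strong base; essentially never leaves without prior activation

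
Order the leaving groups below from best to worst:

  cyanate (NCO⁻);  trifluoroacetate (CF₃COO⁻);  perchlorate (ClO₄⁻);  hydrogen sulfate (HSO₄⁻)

Leaving-group ability tracks the stability of the departed species; conjugate-acid pKₐ is the usual yardstick (lower pKₐ → better LG).
perchlorate (ClO₄⁻): pKₐ(HClO₄) ≈ -10 — extremely weak base; rarely used for safety reasons
hydrogen sulfate (HSO₄⁻): pKₐ(H₂SO₄) ≈ -3 — conjugate base of a strong mineral acid
trifluoroacetate (CF₃COO⁻): pKₐ(CF₃COOH) ≈ 0.2 — strongly electron-withdrawing CF₃ stabilises the carboxylate
cyanate (NCO⁻): pKₐ(HOCN) ≈ 3.5

perchlorate (ClO₄⁻) > hydrogen sulfate (HSO₄⁻) > trifluoroacetate (CF₃COO⁻) > cyanate (NCO⁻)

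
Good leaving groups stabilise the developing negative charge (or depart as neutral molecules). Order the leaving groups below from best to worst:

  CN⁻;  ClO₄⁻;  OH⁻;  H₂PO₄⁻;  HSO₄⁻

ClO₄⁻ > HSO₄⁻ > H₂PO₄⁻ > CN⁻ > OH⁻

A good leaving group is a weak base: the lower the pKₐ of its conjugate acid, the more readily it departs.
ClO₄⁻: pKₐ(HClO₄) ≈ -10
HSO₄⁻: pKₐ(H₂SO₄) ≈ -3
H₂PO₄⁻: pKₐ(H₃PO₄) ≈ 2.1
CN⁻: pKₐ(HCN) ≈ 9.2 — sp carbon stabilises the charge somewhat, but still a poor LG
OH⁻: pKₐ(H₂O) ≈ 15.7 — strong base; essentially never leaves without prior activation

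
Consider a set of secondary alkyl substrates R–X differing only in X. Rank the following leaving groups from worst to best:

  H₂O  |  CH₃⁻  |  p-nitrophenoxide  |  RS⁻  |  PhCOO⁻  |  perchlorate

CH₃⁻ < RS⁻ < p-nitrophenoxide < PhCOO⁻ < H₂O < perchlorate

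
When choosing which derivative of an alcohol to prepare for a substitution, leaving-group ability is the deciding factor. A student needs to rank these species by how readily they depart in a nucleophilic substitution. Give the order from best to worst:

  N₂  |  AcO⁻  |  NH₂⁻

N₂ > AcO⁻ > NH₂⁻

The more stable X⁻ (or X) is on its own — i.e. the weaker a base it is — the better a leaving group it makes.
N₂: no meaningful conjugate acid; N₂ departs as an exceptionally stable neutral molecule
AcO⁻: pKₐ(CH₃COOH) ≈ 4.8
NH₂⁻: pKₐ(NH₃) ≈ 38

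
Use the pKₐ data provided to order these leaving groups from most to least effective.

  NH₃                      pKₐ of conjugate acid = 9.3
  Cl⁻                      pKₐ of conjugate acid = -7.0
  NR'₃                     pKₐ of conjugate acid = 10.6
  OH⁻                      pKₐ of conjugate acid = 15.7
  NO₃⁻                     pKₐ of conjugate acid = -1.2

Cl⁻ > NO₃⁻ > NH₃ > NR'₃ > OH⁻

Lower conjugate-acid pKₐ ⇒ weaker base ⇒ better leaving group.
Sorting by the given values: Cl⁻ (-7.0), NO₃⁻ (-1.2), NH₃ (9.3), NR'₃ (10.6), OH⁻ (15.7).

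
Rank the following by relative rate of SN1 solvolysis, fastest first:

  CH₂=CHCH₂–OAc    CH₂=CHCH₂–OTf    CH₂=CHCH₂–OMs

CH₂=CHCH₂–OTf > CH₂=CHCH₂–OMs > CH₂=CHCH₂–OAc

The skeletons are identical, so relative rate is governed entirely by leaving-group ability.
Rank by basicity of the departing species: weakest base leaves most easily.
CH₂=CHCH₂–OTf loses OTf⁻: pKₐ(CF₃SO₃H (triflic acid)) ≈ -14
CH₂=CHCH₂–OMs loses OMs⁻: pKₐ(CH₃SO₃H (MsOH)) ≈ -1.9
CH₂=CHCH₂–OAc loses AcO⁻: pKₐ(CH₃COOH) ≈ 4.8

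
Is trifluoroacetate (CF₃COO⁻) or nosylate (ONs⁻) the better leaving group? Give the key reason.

nosylate (ONs⁻)

nosylate (ONs⁻) is the better leaving group.
pKₐ(p-O₂NC₆H₄SO₃H) ≈ -3.5 versus pKₐ(CF₃COOH) ≈ 0.2: nosylate (ONs⁻) is the much weaker base.
P-nitro group further stabilises the sulfonate.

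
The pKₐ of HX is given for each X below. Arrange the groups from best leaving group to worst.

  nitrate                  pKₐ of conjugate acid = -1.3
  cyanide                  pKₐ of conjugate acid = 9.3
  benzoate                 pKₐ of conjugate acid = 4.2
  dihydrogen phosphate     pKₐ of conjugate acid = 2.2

nitrate > dihydrogen phosphate > benzoate > cyanide

Lower conjugate-acid pKₐ ⇒ weaker base ⇒ better leaving group.
Sorting by the given values: nitrate (-1.3), dihydrogen phosphate (2.2), benzoate (4.2), cyanide (9.3).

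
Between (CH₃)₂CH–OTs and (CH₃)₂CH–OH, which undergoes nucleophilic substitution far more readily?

From (CH₃)₂CH–OH the departing group would be OH⁻ (pKₐ(H₂O) ≈ 15.7). Strong base; essentially never leaves without prior activation.
From (CH₃)₂CH–OTs the leaving group is OTs⁻ (pKₐ(p-CH₃C₆H₄SO₃H (TsOH)) ≈ -2.8). Resonance-delocalised arenesulfonate.
(In practice (CH₃)₂CH–OTs is made from (CH₃)₂CH–OH by treatment with TsCl / pyridine, converting the hydroxyl into a tosylate.)

(CH₃)₂CH–OTs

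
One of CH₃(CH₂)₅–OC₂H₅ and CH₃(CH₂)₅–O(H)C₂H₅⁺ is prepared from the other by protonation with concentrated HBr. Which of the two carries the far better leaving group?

From CH₃(CH₂)₅–OC₂H₅ the departing group would be CH₃CH₂O⁻ (pKₐ(CH₃CH₂OH) ≈ 16). Strong base; alkoxides do not leave unassisted.
From CH₃(CH₂)₅–O(H)C₂H₅⁺ the leaving group is R'OH (pKₐ(R'OH₂⁺) ≈ -2.4). Neutral; leaves from a protonated ether (an oxonium ion, R–O(H)R'⁺).
Protonation with concentrated HBr works by allowing neutral ethanol, rather than ethoxide, to depart, making CH₃(CH₂)₅–O(H)C₂H₅⁺ enormously more reactive.

CH₃(CH₂)₅–O(H)C₂H₅⁺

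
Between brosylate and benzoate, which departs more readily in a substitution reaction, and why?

brosylate is the better leaving group.
pKₐ(p-BrC₆H₄SO₃H) ≈ -2.8 versus pKₐ(C₆H₅COOH) ≈ 4.2: brosylate is the much weaker base.
Arenesulfonate with a p-bromo substituent.

brosylate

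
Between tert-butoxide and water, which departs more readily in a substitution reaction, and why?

water is the better leaving group.
pKₐ(H₃O⁺) ≈ -1.7 versus pKₐ(t-BuOH) ≈ 18: water is the much weaker base.
Neutral; leaves from a protonated alcohol (R–OH₂⁺).

water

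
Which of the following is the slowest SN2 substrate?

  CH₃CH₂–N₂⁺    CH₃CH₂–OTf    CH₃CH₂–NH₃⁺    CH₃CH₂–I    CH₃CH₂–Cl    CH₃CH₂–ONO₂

CH₃CH₂–NH₃⁺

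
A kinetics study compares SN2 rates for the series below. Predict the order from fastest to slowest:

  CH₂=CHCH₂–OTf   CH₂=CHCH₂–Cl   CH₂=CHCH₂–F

Identical carbon frameworks mean the comparison reduces to leaving-group quality.
A good leaving group is a weak base: the lower the pKₐ of its conjugate acid, the more readily it departs.
CH₂=CHCH₂–OTf loses OTf⁻: pKₐ(CF₃SO₃H (triflic acid)) ≈ -14
CH₂=CHCH₂–Cl loses Cl⁻: pKₐ(HCl) ≈ -7
CH₂=CHCH₂–F loses F⁻: pKₐ(HF) ≈ 3.2

CH₂=CHCH₂–OTf > CH₂=CHCH₂–Cl > CH₂=CHCH₂–F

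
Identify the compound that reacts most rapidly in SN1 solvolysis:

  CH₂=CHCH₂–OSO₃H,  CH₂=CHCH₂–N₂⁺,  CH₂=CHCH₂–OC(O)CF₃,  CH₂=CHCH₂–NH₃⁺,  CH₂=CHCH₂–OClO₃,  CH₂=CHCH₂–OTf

Same R in every case — rank the leaving groups.
A good leaving group is a weak base: the lower the pKₐ of its conjugate acid, the more readily it departs.
CH₂=CHCH₂–N₂⁺ loses N₂: no meaningful conjugate acid; N₂ departs as an exceptionally stable neutral molecule
CH₂=CHCH₂–OTf loses OTf⁻: pKₐ(CF₃SO₃H (triflic acid)) ≈ -14
CH₂=CHCH₂–OClO₃ loses ClO₄⁻: pKₐ(HClO₄) ≈ -10
CH₂=CHCH₂–OSO₃H loses HSO₄⁻: pKₐ(H₂SO₄) ≈ -3
CH₂=CHCH₂–OC(O)CF₃ loses CF₃COO⁻: pKₐ(CF₃COOH) ≈ 0.2
CH₂=CHCH₂–NH₃⁺ loses NH₃: pKₐ(NH₄⁺) ≈ 9.2

CH₂=CHCH₂–N₂⁺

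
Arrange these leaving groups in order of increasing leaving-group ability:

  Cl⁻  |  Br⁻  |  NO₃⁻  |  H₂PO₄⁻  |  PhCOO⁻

PhCOO⁻ < H₂PO₄⁻ < NO₃⁻ < Cl⁻ < Br⁻

The more stable X⁻ (or X) is on its own — i.e. the weaker a base it is — the better a leaving group it makes.
Br⁻: pKₐ(HBr) ≈ -9
Cl⁻: pKₐ(HCl) ≈ -7
NO₃⁻: pKₐ(HNO₃) ≈ -1.3
H₂PO₄⁻: pKₐ(H₃PO₄) ≈ 2.1
PhCOO⁻: pKₐ(C₆H₅COOH) ≈ 4.2
Listed from poorest to best leaving group as asked.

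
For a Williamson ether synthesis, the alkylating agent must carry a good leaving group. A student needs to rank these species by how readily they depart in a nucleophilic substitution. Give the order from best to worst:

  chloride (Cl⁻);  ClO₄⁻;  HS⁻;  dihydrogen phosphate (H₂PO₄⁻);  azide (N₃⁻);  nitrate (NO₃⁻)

The more stable X⁻ (or X) is on its own — i.e. the weaker a base it is — the better a leaving group it makes.
ClO₄⁻: pKₐ(HClO₄) ≈ -10 — extremely weak base; rarely used for safety reasons
chloride (Cl⁻): pKₐ(HCl) ≈ -7 — moderately weak base
nitrate (NO₃⁻): pKₐ(HNO₃) ≈ -1.3
dihydrogen phosphate (H₂PO₄⁻): pKₐ(H₃PO₄) ≈ 2.1
azide (N₃⁻): pKₐ(HN₃) ≈ 4.7
HS⁻: pKₐ(H₂S) ≈ 7 — larger and more polarisable than the oxygen analogue

ClO₄⁻ > chloride (Cl⁻) > nitrate (NO₃⁻) > dihydrogen phosphate (H₂PO₄⁻) > azide (N₃⁻) > HS⁻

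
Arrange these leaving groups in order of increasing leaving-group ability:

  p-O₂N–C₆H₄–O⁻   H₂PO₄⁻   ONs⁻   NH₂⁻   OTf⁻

OTf⁻: pKₐ(CF₃SO₃H (triflic acid)) ≈ -14
ONs⁻: pKₐ(p-O₂NC₆H₄SO₃H) ≈ -3.5 — p-nitro group further stabilises the sulfonate
H₂PO₄⁻: pKₐ(H₃PO₄) ≈ 2.1 — moderate base; biological leaving group after further activation
p-O₂N–C₆H₄–O⁻: pKₐ(p-nitrophenol) ≈ 7.2
NH₂⁻: pKₐ(NH₃) ≈ 38 — extremely strong base; never a leaving group
Reversing gives the worst-to-best order requested.

NH₂⁻ < p-O₂N–C₆H₄–O⁻ < H₂PO₄⁻ < ONs⁻ < OTf⁻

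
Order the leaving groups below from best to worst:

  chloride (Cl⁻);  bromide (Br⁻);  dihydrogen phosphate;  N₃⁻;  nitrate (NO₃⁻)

bromide (Br⁻) > chloride (Cl⁻) > nitrate (NO₃⁻) > dihydrogen phosphate > N₃⁻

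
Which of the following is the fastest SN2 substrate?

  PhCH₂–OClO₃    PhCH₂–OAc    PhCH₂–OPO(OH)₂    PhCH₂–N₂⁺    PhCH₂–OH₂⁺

PhCH₂–N₂⁺

Identical carbon frameworks mean the comparison reduces to leaving-group quality.
The more stable X⁻ (or X) is on its own — i.e. the weaker a base it is — the better a leaving group it makes.
PhCH₂–N₂⁺ loses N₂: no meaningful conjugate acid; N₂ departs as an exceptionally stable neutral molecule
PhCH₂–OClO₃ loses ClO₄⁻: pKₐ(HClO₄) ≈ -10
PhCH₂–OH₂⁺ loses H₂O: pKₐ(H₃O⁺) ≈ -1.7
PhCH₂–OPO(OH)₂ loses H₂PO₄⁻: pKₐ(H₃PO₄) ≈ 2.1
PhCH₂–OAc loses AcO⁻: pKₐ(CH₃COOH) ≈ 4.8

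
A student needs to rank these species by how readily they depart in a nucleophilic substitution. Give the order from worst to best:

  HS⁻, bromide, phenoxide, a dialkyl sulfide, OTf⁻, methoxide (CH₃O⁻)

methoxide (CH₃O⁻) < phenoxide < HS⁻ < a dialkyl sulfide < bromide < OTf⁻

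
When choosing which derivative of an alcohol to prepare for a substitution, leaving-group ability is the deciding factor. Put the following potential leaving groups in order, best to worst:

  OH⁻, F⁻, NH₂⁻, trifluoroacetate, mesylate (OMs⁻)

mesylate (OMs⁻) > trifluoroacetate > F⁻ > OH⁻ > NH₂⁻

mesylate (OMs⁻): pKₐ(CH₃SO₃H (MsOH)) ≈ -1.9 — resonance-delocalised alkanesulfonate
trifluoroacetate: pKₐ(CF₃COOH) ≈ 0.2
F⁻: pKₐ(HF) ≈ 3.2
OH⁻: pKₐ(H₂O) ≈ 15.7 — strong base; essentially never leaves without prior activation
NH₂⁻: pKₐ(NH₃) ≈ 38 — extremely strong base; never a leaving group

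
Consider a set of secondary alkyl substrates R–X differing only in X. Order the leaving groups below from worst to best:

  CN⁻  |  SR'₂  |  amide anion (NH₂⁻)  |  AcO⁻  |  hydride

SR'₂: pKₐ(R'₂SH⁺) ≈ -7 — neutral; leaves from a sulfonium salt (R–SR'₂⁺)
AcO⁻: pKₐ(CH₃COOH) ≈ 4.8 — resonance-stabilised but still a weak base
CN⁻: pKₐ(HCN) ≈ 9.2
hydride: pKₐ(H₂) ≈ 36
amide anion (NH₂⁻): pKₐ(NH₃) ≈ 38 — extremely strong base; never a leaving group
Listed from poorest to best leaving group as asked.

amide anion (NH₂⁻) < hydride < CN⁻ < AcO⁻ < SR'₂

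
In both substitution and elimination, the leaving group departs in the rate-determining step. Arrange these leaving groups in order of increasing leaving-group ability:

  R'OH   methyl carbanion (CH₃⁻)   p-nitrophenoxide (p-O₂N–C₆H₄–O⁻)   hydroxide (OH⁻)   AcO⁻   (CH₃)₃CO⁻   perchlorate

methyl carbanion (CH₃⁻) < (CH₃)₃CO⁻ < hydroxide (OH⁻) < p-nitrophenoxide (p-O₂N–C₆H₄–O⁻) < AcO⁻ < R'OH < perchlorate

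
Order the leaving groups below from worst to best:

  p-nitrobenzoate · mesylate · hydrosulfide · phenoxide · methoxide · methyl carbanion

methyl carbanion < methoxide < phenoxide < hydrosulfide < p-nitrobenzoate < mesylate

mesylate: pKₐ(CH₃SO₃H (MsOH)) ≈ -1.9 — resonance-delocalised alkanesulfonate
p-nitrobenzoate: pKₐ(p-nitrobenzoic acid) ≈ 3.4
hydrosulfide: pKₐ(H₂S) ≈ 7 — larger and more polarisable than the oxygen analogue
phenoxide: pKₐ(C₆H₅OH (phenol)) ≈ 10 — resonance into the ring helps, but still a poor LG
methoxide: pKₐ(CH₃OH) ≈ 15.5
methyl carbanion: pKₐ(CH₄) ≈ 48
Listed from poorest to best leaving group as asked.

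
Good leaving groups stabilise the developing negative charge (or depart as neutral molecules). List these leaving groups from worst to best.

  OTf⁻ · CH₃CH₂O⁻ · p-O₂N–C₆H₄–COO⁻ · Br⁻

CH₃CH₂O⁻ < p-O₂N–C₆H₄–COO⁻ < Br⁻ < OTf⁻

The more stable X⁻ (or X) is on its own — i.e. the weaker a base it is — the better a leaving group it makes.
OTf⁻: pKₐ(CF₃SO₃H (triflic acid)) ≈ -14
Br⁻: pKₐ(HBr) ≈ -9
p-O₂N–C₆H₄–COO⁻: pKₐ(p-nitrobenzoic acid) ≈ 3.4
CH₃CH₂O⁻: pKₐ(CH₃CH₂OH) ≈ 16
Listed from poorest to best leaving group as asked.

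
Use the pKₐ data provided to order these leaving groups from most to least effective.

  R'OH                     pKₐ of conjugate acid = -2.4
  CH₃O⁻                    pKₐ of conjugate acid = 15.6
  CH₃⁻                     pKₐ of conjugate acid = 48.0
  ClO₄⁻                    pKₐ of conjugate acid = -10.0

Lower conjugate-acid pKₐ ⇒ weaker base ⇒ better leaving group.
Sorting by the given values: ClO₄⁻ (-10.0), R'OH (-2.4), CH₃O⁻ (15.6), CH₃⁻ (48.0).

ClO₄⁻ > R'OH > CH₃O⁻ > CH₃⁻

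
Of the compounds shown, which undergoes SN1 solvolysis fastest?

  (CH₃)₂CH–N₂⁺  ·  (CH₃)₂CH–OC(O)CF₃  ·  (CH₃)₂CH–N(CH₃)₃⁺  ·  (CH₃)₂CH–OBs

(CH₃)₂CH–N₂⁺

Identical carbon frameworks mean the comparison reduces to leaving-group quality.
Rank by basicity of the departing species: weakest base leaves most easily.
(CH₃)₂CH–N₂⁺ loses N₂: no meaningful conjugate acid; N₂ departs as an exceptionally stable neutral molecule
(CH₃)₂CH–OBs loses OBs⁻: pKₐ(p-BrC₆H₄SO₃H) ≈ -2.8
(CH₃)₂CH–OC(O)CF₃ loses CF₃COO⁻: pKₐ(CF₃COOH) ≈ 0.2
(CH₃)₂CH–N(CH₃)₃⁺ loses NR'₃: pKₐ(R'₃NH⁺) ≈ 10.7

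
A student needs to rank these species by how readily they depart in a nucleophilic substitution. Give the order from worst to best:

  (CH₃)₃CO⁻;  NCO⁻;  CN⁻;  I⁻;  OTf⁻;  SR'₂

(CH₃)₃CO⁻ < CN⁻ < NCO⁻ < SR'₂ < I⁻ < OTf⁻

A good leaving group is a weak base: the lower the pKₐ of its conjugate acid, the more readily it departs.
OTf⁻: pKₐ(CF₃SO₃H (triflic acid)) ≈ -14
I⁻: pKₐ(HI) ≈ -10
SR'₂: pKₐ(R'₂SH⁺) ≈ -7
NCO⁻: pKₐ(HOCN) ≈ 3.5
CN⁻: pKₐ(HCN) ≈ 9.2
(CH₃)₃CO⁻: pKₐ(t-BuOH) ≈ 18
Reversing gives the worst-to-best order requested.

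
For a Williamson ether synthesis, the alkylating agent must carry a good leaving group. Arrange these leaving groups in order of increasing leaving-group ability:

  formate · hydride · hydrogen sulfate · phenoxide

hydride < phenoxide < formate < hydrogen sulfate

hydrogen sulfate: pKₐ(H₂SO₄) ≈ -3
formate: pKₐ(HCOOH) ≈ 3.8
phenoxide: pKₐ(C₆H₅OH (phenol)) ≈ 10
hydride: pKₐ(H₂) ≈ 36
Listed from poorest to best leaving group as asked.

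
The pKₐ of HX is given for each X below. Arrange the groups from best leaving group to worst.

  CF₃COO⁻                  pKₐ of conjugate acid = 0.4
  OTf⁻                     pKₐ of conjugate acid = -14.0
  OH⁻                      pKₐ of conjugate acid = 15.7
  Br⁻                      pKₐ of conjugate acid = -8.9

OTf⁻ > Br⁻ > CF₃COO⁻ > OH⁻

Lower conjugate-acid pKₐ ⇒ weaker base ⇒ better leaving group.
Sorting by the given values: OTf⁻ (-14.0), Br⁻ (-8.9), CF₃COO⁻ (0.4), OH⁻ (15.7).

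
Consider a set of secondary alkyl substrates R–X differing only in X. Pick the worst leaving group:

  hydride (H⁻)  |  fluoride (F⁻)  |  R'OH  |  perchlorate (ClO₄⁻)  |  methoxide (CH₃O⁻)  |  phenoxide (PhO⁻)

hydride (H⁻)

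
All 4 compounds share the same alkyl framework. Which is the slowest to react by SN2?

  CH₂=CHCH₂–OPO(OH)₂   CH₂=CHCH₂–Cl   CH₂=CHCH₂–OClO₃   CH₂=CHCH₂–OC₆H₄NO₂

CH₂=CHCH₂–OC₆H₄NO₂

Same R in every case — rank the leaving groups.
A good leaving group is a weak base: the lower the pKₐ of its conjugate acid, the more readily it departs.
CH₂=CHCH₂–OClO₃ loses ClO₄⁻: pKₐ(HClO₄) ≈ -10
CH₂=CHCH₂–Cl loses Cl⁻: pKₐ(HCl) ≈ -7
CH₂=CHCH₂–OPO(OH)₂ loses H₂PO₄⁻: pKₐ(H₃PO₄) ≈ 2.1
CH₂=CHCH₂–OC₆H₄NO₂ loses p-O₂N–C₆H₄–O⁻: pKₐ(p-nitrophenol) ≈ 7.2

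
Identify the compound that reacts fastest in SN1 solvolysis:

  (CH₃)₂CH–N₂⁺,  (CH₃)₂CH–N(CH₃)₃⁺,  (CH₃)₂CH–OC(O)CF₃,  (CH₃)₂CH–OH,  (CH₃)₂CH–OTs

(CH₃)₂CH–N₂⁺

Same R in every case — rank the leaving groups.
A good leaving group is a weak base: the lower the pKₐ of its conjugate acid, the more readily it departs.
(CH₃)₂CH–N₂⁺ loses N₂: no meaningful conjugate acid; N₂ departs as an exceptionally stable neutral molecule
(CH₃)₂CH–OTs loses OTs⁻: pKₐ(p-CH₃C₆H₄SO₃H (TsOH)) ≈ -2.8
(CH₃)₂CH–OC(O)CF₃ loses CF₃COO⁻: pKₐ(CF₃COOH) ≈ 0.2
(CH₃)₂CH–N(CH₃)₃⁺ loses NR'₃: pKₐ(R'₃NH⁺) ≈ 10.7
(CH₃)₂CH–OH loses OH⁻: pKₐ(H₂O) ≈ 15.7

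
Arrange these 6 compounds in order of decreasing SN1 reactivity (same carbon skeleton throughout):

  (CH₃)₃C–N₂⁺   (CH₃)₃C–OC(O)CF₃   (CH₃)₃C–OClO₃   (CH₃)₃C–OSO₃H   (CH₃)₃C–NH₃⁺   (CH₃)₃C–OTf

Same R in every case — rank the leaving groups.
Rank by basicity of the departing species: weakest base leaves most easily.
(CH₃)₃C–N₂⁺ loses N₂: no meaningful conjugate acid; N₂ departs as an exceptionally stable neutral molecule
(CH₃)₃C–OTf loses OTf⁻: pKₐ(CF₃SO₃H (triflic acid)) ≈ -14
(CH₃)₃C–OClO₃ loses ClO₄⁻: pKₐ(HClO₄) ≈ -10
(CH₃)₃C–OSO₃H loses HSO₄⁻: pKₐ(H₂SO₄) ≈ -3
(CH₃)₃C–OC(O)CF₃ loses CF₃COO⁻: pKₐ(CF₃COOH) ≈ 0.2
(CH₃)₃C–NH₃⁺ loses NH₃: pKₐ(NH₄⁺) ≈ 9.2

(CH₃)₃C–N₂⁺ > (CH₃)₃C–OTf > (CH₃)₃C–OClO₃ > (CH₃)₃C–OSO₃H > (CH₃)₃C–OC(O)CF₃ > (CH₃)₃C–NH₃⁺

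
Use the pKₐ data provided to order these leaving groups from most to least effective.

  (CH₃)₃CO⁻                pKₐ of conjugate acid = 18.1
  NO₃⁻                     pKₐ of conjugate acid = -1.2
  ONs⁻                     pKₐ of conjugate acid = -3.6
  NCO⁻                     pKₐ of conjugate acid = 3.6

Lower conjugate-acid pKₐ ⇒ weaker base ⇒ better leaving group.
Sorting by the given values: ONs⁻ (-3.6), NO₃⁻ (-1.2), NCO⁻ (3.6), (CH₃)₃CO⁻ (18.1).

ONs⁻ > NO₃⁻ > NCO⁻ > (CH₃)₃CO⁻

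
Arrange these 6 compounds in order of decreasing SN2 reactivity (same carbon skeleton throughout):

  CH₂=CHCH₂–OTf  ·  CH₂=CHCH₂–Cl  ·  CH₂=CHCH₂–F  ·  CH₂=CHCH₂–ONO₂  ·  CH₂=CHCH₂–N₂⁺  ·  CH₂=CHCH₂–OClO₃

CH₂=CHCH₂–N₂⁺ > CH₂=CHCH₂–OTf > CH₂=CHCH₂–OClO₃ > CH₂=CHCH₂–Cl > CH₂=CHCH₂–ONO₂ > CH₂=CHCH₂–F

The skeletons are identical, so relative rate is governed entirely by leaving-group ability.
A good leaving group is a weak base: the lower the pKₐ of its conjugate acid, the more readily it departs.
CH₂=CHCH₂–N₂⁺ loses N₂: no meaningful conjugate acid; N₂ departs as an exceptionally stable neutral molecule
CH₂=CHCH₂–OTf loses OTf⁻: pKₐ(CF₃SO₃H (triflic acid)) ≈ -14
CH₂=CHCH₂–OClO₃ loses ClO₄⁻: pKₐ(HClO₄) ≈ -10
CH₂=CHCH₂–Cl loses Cl⁻: pKₐ(HCl) ≈ -7
CH₂=CHCH₂–ONO₂ loses NO₃⁻: pKₐ(HNO₃) ≈ -1.3
CH₂=CHCH₂–F loses F⁻: pKₐ(HF) ≈ 3.2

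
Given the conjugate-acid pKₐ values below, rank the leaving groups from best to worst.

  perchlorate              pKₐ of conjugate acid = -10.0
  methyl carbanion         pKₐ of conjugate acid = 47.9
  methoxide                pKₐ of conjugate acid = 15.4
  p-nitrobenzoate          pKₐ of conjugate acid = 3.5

perchlorate > p-nitrobenzoate > methoxide > methyl carbanion

Lower conjugate-acid pKₐ ⇒ weaker base ⇒ better leaving group.
Sorting by the given values: perchlorate (-10.0), p-nitrobenzoate (3.5), methoxide (15.4), methyl carbanion (47.9).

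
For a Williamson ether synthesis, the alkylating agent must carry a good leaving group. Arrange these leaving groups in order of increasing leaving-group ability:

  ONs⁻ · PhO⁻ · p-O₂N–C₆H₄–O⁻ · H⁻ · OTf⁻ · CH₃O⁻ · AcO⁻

The more stable X⁻ (or X) is on its own — i.e. the weaker a base it is — the better a leaving group it makes.
OTf⁻: pKₐ(CF₃SO₃H (triflic acid)) ≈ -14 — charge spread over three oxygens and a CF₃ group; the premier leaving group in synthesis
ONs⁻: pKₐ(p-O₂NC₆H₄SO₃H) ≈ -3.5
AcO⁻: pKₐ(CH₃COOH) ≈ 4.8
p-O₂N–C₆H₄–O⁻: pKₐ(p-nitrophenol) ≈ 7.2 — nitro group delocalises the charge; the classic chromogenic LG
PhO⁻: pKₐ(C₆H₅OH (phenol)) ≈ 10 — resonance into the ring helps, but still a poor LG
CH₃O⁻: pKₐ(CH₃OH) ≈ 15.5
H⁻: pKₐ(H₂) ≈ 36
The question asks for worst first, so the sequence is read in increasing leaving-group ability.

H⁻ < CH₃O⁻ < PhO⁻ < p-O₂N–C₆H₄–O⁻ < AcO⁻ < ONs⁻ < OTf⁻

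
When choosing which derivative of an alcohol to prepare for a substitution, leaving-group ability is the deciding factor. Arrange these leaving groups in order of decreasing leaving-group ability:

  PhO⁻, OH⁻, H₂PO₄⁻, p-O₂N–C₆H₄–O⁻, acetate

H₂PO₄⁻ > acetate > p-O₂N–C₆H₄–O⁻ > PhO⁻ > OH⁻

H₂PO₄⁻: pKₐ(H₃PO₄) ≈ 2.1
acetate: pKₐ(CH₃COOH) ≈ 4.8 — resonance-stabilised but still a weak base
p-O₂N–C₆H₄–O⁻: pKₐ(p-nitrophenol) ≈ 7.2 — nitro group delocalises the charge; the classic chromogenic LG
PhO⁻: pKₐ(C₆H₅OH (phenol)) ≈ 10
OH⁻: pKₐ(H₂O) ≈ 15.7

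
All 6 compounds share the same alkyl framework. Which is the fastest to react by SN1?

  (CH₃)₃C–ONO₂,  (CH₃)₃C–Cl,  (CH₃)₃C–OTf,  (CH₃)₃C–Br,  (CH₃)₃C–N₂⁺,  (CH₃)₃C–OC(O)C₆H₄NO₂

With the same alkyl group throughout, only the leaving group differentiates the rates.
Leaving-group ability tracks the stability of the departed species; conjugate-acid pKₐ is the usual yardstick (lower pKₐ → better LG).
(CH₃)₃C–N₂⁺ loses N₂: no meaningful conjugate acid; N₂ departs as an exceptionally stable neutral molecule
(CH₃)₃C–OTf loses OTf⁻: pKₐ(CF₃SO₃H (triflic acid)) ≈ -14
(CH₃)₃C–Br loses Br⁻: pKₐ(HBr) ≈ -9
(CH₃)₃C–Cl loses Cl⁻: pKₐ(HCl) ≈ -7
(CH₃)₃C–ONO₂ loses NO₃⁻: pKₐ(HNO₃) ≈ -1.3
(CH₃)₃C–OC(O)C₆H₄NO₂ loses p-O₂N–C₆H₄–COO⁻: pKₐ(p-nitrobenzoic acid) ≈ 3.4

(CH₃)₃C–N₂⁺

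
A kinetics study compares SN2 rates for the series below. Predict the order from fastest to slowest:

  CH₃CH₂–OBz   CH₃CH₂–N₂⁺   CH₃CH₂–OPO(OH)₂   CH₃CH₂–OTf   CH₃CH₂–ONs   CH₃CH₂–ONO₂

CH₃CH₂–N₂⁺ > CH₃CH₂–OTf > CH₃CH₂–ONs > CH₃CH₂–ONO₂ > CH₃CH₂–OPO(OH)₂ > CH₃CH₂–OBz

The skeletons are identical, so relative rate is governed entirely by leaving-group ability.
Rank by basicity of the departing species: weakest base leaves most easily.
CH₃CH₂–N₂⁺ loses N₂: no meaningful conjugate acid; N₂ departs as an exceptionally stable neutral molecule
CH₃CH₂–OTf loses OTf⁻: pKₐ(CF₃SO₃H (triflic acid)) ≈ -14
CH₃CH₂–ONs loses ONs⁻: pKₐ(p-O₂NC₆H₄SO₃H) ≈ -3.5
CH₃CH₂–ONO₂ loses NO₃⁻: pKₐ(HNO₃) ≈ -1.3
CH₃CH₂–OPO(OH)₂ loses H₂PO₄⁻: pKₐ(H₃PO₄) ≈ 2.1
CH₃CH₂–OBz loses PhCOO⁻: pKₐ(C₆H₅COOH) ≈ 4.2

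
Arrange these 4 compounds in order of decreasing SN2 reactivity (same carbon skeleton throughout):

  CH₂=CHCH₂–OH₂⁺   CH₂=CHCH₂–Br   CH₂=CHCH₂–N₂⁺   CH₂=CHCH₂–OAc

CH₂=CHCH₂–N₂⁺ > CH₂=CHCH₂–Br > CH₂=CHCH₂–OH₂⁺ > CH₂=CHCH₂–OAc

Same R in every case — rank the leaving groups.
Rank by basicity of the departing species: weakest base leaves most easily.
CH₂=CHCH₂–N₂⁺ loses N₂: no meaningful conjugate acid; N₂ departs as an exceptionally stable neutral molecule
CH₂=CHCH₂–Br loses Br⁻: pKₐ(HBr) ≈ -9
CH₂=CHCH₂–OH₂⁺ loses H₂O: pKₐ(H₃O⁺) ≈ -1.7
CH₂=CHCH₂–OAc loses AcO⁻: pKₐ(CH₃COOH) ≈ 4.8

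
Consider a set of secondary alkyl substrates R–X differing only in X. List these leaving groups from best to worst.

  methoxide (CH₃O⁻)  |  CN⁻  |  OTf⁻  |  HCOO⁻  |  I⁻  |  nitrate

Leaving-group ability tracks the stability of the departed species; conjugate-acid pKₐ is the usual yardstick (lower pKₐ → better LG).
OTf⁻: pKₐ(CF₃SO₃H (triflic acid)) ≈ -14 — charge spread over three oxygens and a CF₃ group; the premier leaving group in synthesis
I⁻: pKₐ(HI) ≈ -10 — large, highly polarisable; very weak base
nitrate: pKₐ(HNO₃) ≈ -1.3 — resonance-delocalised over three oxygens
HCOO⁻: pKₐ(HCOOH) ≈ 3.8 — resonance-stabilised carboxylate
CN⁻: pKₐ(HCN) ≈ 9.2
methoxide (CH₃O⁻): pKₐ(CH₃OH) ≈ 15.5 — strong base; alkoxides do not leave unassisted

OTf⁻ > I⁻ > nitrate > HCOO⁻ > CN⁻ > methoxide (CH₃O⁻)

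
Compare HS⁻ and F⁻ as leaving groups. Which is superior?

F⁻

F⁻ is the better leaving group.
pKₐ(HF) ≈ 3.2 versus pKₐ(H₂S) ≈ 7: F⁻ is the much weaker base.
Small and strongly basic; the poor halide leaving group.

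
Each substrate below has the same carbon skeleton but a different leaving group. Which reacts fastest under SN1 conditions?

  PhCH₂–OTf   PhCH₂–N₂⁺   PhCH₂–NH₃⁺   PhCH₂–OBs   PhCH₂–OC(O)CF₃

PhCH₂–N₂⁺

With the same alkyl group throughout, only the leaving group differentiates the rates.
A good leaving group is a weak base: the lower the pKₐ of its conjugate acid, the more readily it departs.
PhCH₂–N₂⁺ loses N₂: no meaningful conjugate acid; N₂ departs as an exceptionally stable neutral molecule
PhCH₂–OTf loses OTf⁻: pKₐ(CF₃SO₃H (triflic acid)) ≈ -14
PhCH₂–OBs loses OBs⁻: pKₐ(p-BrC₆H₄SO₃H) ≈ -2.8
PhCH₂–OC(O)CF₃ loses CF₃COO⁻: pKₐ(CF₃COOH) ≈ 0.2
PhCH₂–NH₃⁺ loses NH₃: pKₐ(NH₄⁺) ≈ 9.2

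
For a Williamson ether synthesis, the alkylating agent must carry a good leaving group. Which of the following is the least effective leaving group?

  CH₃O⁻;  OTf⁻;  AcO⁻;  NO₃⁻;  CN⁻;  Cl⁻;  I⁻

Leaving-group ability tracks the stability of the departed species; conjugate-acid pKₐ is the usual yardstick (lower pKₐ → better LG).
OTf⁻: pKₐ(CF₃SO₃H (triflic acid)) ≈ -14
I⁻: pKₐ(HI) ≈ -10
Cl⁻: pKₐ(HCl) ≈ -7
NO₃⁻: pKₐ(HNO₃) ≈ -1.3
AcO⁻: pKₐ(CH₃COOH) ≈ 4.8
CN⁻: pKₐ(HCN) ≈ 9.2
CH₃O⁻: pKₐ(CH₃OH) ≈ 15.5

CH₃O⁻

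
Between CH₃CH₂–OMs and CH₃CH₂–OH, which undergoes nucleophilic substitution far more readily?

CH₃CH₂–OMs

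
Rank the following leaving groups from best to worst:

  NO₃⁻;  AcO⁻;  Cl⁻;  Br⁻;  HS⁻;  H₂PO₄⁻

Br⁻ > Cl⁻ > NO₃⁻ > H₂PO₄⁻ > AcO⁻ > HS⁻

Leaving-group ability tracks the stability of the departed species; conjugate-acid pKₐ is the usual yardstick (lower pKₐ → better LG).
Br⁻: pKₐ(HBr) ≈ -9 — weak base; good leaving group
Cl⁻: pKₐ(HCl) ≈ -7 — moderately weak base
NO₃⁻: pKₐ(HNO₃) ≈ -1.3 — resonance-delocalised over three oxygens
H₂PO₄⁻: pKₐ(H₃PO₄) ≈ 2.1 — moderate base; biological leaving group after further activation
AcO⁻: pKₐ(CH₃COOH) ≈ 4.8
HS⁻: pKₐ(H₂S) ≈ 7 — larger and more polarisable than the oxygen analogue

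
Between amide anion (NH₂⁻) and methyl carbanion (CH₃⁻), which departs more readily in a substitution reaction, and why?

amide anion (NH₂⁻) is the better leaving group.
pKₐ(NH₃) ≈ 38 versus pKₐ(CH₄) ≈ 48: amide anion (NH₂⁻) is the much weaker base.
Extremely strong base; never a leaving group.

amide anion (NH₂⁻)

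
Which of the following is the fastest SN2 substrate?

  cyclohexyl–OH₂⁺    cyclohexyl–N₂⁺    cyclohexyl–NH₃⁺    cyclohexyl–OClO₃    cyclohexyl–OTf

cyclohexyl–N₂⁺

Same R in every case — rank the leaving groups.
Rank by basicity of the departing species: weakest base leaves most easily.
cyclohexyl–N₂⁺ loses N₂: no meaningful conjugate acid; N₂ departs as an exceptionally stable neutral molecule
cyclohexyl–OTf loses OTf⁻: pKₐ(CF₃SO₃H (triflic acid)) ≈ -14
cyclohexyl–OClO₃ loses ClO₄⁻: pKₐ(HClO₄) ≈ -10
cyclohexyl–OH₂⁺ loses H₂O: pKₐ(H₃O⁺) ≈ -1.7
cyclohexyl–NH₃⁺ loses NH₃: pKₐ(NH₄⁺) ≈ 9.2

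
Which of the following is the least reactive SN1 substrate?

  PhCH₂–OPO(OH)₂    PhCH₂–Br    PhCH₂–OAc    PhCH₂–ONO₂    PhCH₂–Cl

PhCH₂–OAc

Same R in every case — rank the leaving groups.
Leaving-group ability tracks the stability of the departed species; conjugate-acid pKₐ is the usual yardstick (lower pKₐ → better LG).
PhCH₂–Br loses Br⁻: pKₐ(HBr) ≈ -9
PhCH₂–Cl loses Cl⁻: pKₐ(HCl) ≈ -7
PhCH₂–ONO₂ loses NO₃⁻: pKₐ(HNO₃) ≈ -1.3
PhCH₂–OPO(OH)₂ loses H₂PO₄⁻: pKₐ(H₃PO₄) ≈ 2.1
PhCH₂–OAc loses AcO⁻: pKₐ(CH₃COOH) ≈ 4.8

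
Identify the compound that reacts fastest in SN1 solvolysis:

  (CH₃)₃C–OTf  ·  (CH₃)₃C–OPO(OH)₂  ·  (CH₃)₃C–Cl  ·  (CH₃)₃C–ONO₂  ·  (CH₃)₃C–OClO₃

Same R in every case — rank the leaving groups.
A good leaving group is a weak base: the lower the pKₐ of its conjugate acid, the more readily it departs.
(CH₃)₃C–OTf loses OTf⁻: pKₐ(CF₃SO₃H (triflic acid)) ≈ -14
(CH₃)₃C–OClO₃ loses ClO₄⁻: pKₐ(HClO₄) ≈ -10
(CH₃)₃C–Cl loses Cl⁻: pKₐ(HCl) ≈ -7
(CH₃)₃C–ONO₂ loses NO₃⁻: pKₐ(HNO₃) ≈ -1.3
(CH₃)₃C–OPO(OH)₂ loses H₂PO₄⁻: pKₐ(H₃PO₄) ≈ 2.1

(CH₃)₃C–OTf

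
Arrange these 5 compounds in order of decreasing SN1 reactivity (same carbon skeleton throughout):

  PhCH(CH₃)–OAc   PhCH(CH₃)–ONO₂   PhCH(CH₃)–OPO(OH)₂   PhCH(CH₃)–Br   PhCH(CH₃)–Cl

PhCH(CH₃)–Br > PhCH(CH₃)–Cl > PhCH(CH₃)–ONO₂ > PhCH(CH₃)–OPO(OH)₂ > PhCH(CH₃)–OAc

Identical carbon frameworks mean the comparison reduces to leaving-group quality.
A good leaving group is a weak base: the lower the pKₐ of its conjugate acid, the more readily it departs.
PhCH(CH₃)–Br loses Br⁻: pKₐ(HBr) ≈ -9
PhCH(CH₃)–Cl loses Cl⁻: pKₐ(HCl) ≈ -7
PhCH(CH₃)–ONO₂ loses NO₃⁻: pKₐ(HNO₃) ≈ -1.3
PhCH(CH₃)–OPO(OH)₂ loses H₂PO₄⁻: pKₐ(H₃PO₄) ≈ 2.1
PhCH(CH₃)–OAc loses AcO⁻: pKₐ(CH₃COOH) ≈ 4.8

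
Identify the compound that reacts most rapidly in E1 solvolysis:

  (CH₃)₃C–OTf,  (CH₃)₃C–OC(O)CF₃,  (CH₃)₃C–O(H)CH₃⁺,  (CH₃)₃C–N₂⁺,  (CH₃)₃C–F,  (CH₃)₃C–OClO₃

(CH₃)₃C–N₂⁺

Identical carbon frameworks mean the comparison reduces to leaving-group quality.
The more stable X⁻ (or X) is on its own — i.e. the weaker a base it is — the better a leaving group it makes.
(CH₃)₃C–N₂⁺ loses N₂: no meaningful conjugate acid; N₂ departs as an exceptionally stable neutral molecule
(CH₃)₃C–OTf loses OTf⁻: pKₐ(CF₃SO₃H (triflic acid)) ≈ -14
(CH₃)₃C–OClO₃ loses ClO₄⁻: pKₐ(HClO₄) ≈ -10
(CH₃)₃C–O(H)CH₃⁺ loses R'OH: pKₐ(R'OH₂⁺) ≈ -2.4
(CH₃)₃C–OC(O)CF₃ loses CF₃COO⁻: pKₐ(CF₃COOH) ≈ 0.2
(CH₃)₃C–F loses F⁻: pKₐ(HF) ≈ 3.2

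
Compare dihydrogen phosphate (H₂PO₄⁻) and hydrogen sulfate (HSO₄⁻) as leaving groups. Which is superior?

hydrogen sulfate (HSO₄⁻)

hydrogen sulfate (HSO₄⁻) is the better leaving group.
pKₐ(H₂SO₄) ≈ -3 versus pKₐ(H₃PO₄) ≈ 2.1: hydrogen sulfate (HSO₄⁻) is the much weaker base.
Conjugate base of a strong mineral acid.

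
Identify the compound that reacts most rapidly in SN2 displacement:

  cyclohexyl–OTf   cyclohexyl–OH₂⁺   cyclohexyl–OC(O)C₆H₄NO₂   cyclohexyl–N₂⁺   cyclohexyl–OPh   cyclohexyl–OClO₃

With the same alkyl group throughout, only the leaving group differentiates the rates.
Rank by basicity of the departing species: weakest base leaves most easily.
cyclohexyl–N₂⁺ loses N₂: no meaningful conjugate acid; N₂ departs as an exceptionally stable neutral molecule
cyclohexyl–OTf loses OTf⁻: pKₐ(CF₃SO₃H (triflic acid)) ≈ -14
cyclohexyl–OClO₃ loses ClO₄⁻: pKₐ(HClO₄) ≈ -10
cyclohexyl–OH₂⁺ loses H₂O: pKₐ(H₃O⁺) ≈ -1.7
cyclohexyl–OC(O)C₆H₄NO₂ loses p-O₂N–C₆H₄–COO⁻: pKₐ(p-nitrobenzoic acid) ≈ 3.4
cyclohexyl–OPh loses PhO⁻: pKₐ(C₆H₅OH (phenol)) ≈ 10

cyclohexyl–N₂⁺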